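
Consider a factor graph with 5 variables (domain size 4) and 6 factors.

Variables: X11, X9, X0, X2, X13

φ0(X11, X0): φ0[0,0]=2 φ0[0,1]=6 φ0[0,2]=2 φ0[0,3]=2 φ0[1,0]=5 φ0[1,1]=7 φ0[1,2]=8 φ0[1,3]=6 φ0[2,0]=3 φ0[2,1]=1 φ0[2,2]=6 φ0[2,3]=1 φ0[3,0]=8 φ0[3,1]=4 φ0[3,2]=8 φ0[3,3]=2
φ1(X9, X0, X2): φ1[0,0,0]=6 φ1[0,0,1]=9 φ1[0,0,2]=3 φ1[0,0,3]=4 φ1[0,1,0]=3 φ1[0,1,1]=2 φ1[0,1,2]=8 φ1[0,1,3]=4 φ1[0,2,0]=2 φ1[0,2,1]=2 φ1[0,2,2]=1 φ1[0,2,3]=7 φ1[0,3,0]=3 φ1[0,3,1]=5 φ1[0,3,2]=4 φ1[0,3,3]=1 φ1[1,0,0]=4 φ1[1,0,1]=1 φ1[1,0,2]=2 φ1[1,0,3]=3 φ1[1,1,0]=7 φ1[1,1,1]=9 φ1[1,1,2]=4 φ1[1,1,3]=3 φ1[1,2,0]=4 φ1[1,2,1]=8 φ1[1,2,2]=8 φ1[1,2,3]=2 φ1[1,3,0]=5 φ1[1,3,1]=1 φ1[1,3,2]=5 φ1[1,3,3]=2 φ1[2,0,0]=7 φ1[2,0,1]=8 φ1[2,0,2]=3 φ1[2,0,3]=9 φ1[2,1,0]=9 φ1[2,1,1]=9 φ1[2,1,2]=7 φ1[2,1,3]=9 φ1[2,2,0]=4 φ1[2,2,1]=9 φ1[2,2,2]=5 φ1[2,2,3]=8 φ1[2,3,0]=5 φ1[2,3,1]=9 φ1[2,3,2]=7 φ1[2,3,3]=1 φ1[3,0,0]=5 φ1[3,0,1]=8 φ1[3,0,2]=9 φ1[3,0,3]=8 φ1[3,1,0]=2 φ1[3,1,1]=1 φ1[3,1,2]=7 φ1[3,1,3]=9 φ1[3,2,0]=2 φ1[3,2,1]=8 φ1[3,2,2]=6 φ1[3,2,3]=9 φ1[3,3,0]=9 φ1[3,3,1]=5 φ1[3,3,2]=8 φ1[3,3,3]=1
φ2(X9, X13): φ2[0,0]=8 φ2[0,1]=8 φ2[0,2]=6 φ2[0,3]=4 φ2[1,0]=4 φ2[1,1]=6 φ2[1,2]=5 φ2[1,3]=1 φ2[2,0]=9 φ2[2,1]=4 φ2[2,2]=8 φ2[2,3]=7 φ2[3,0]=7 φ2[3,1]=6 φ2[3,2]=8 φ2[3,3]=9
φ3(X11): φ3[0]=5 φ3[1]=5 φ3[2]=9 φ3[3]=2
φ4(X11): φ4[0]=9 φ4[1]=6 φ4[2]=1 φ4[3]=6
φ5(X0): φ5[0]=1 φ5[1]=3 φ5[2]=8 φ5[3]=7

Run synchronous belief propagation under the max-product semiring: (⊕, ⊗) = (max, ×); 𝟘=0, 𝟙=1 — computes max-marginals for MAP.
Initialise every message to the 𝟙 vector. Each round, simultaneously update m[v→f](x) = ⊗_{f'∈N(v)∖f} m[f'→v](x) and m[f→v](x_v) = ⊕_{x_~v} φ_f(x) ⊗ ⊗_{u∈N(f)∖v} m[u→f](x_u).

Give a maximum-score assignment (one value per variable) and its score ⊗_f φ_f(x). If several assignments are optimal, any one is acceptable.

assignment: (X11=1, X9=2, X0=2, X2=1, X13=0); score = 155520

init: all messages = 𝟙 over 4 values
r1 m[φ0→X11] = [6, 8, 6, 8]
r1 m[φ0→X0] = [8, 7, 8, 6]
r1 m[φ1→X9] = [9, 9, 9, 9]
r1 m[φ1→X0] = [9, 9, 9, 9]
r1 m[φ1→X2] = [9, 9, 9, 9]
r1 m[φ2→X9] = [8, 6, 9, 9]
r1 m[φ2→X13] = [9, 8, 8, 9]
r1 m[φ3→X11] = [5, 5, 9, 2]
r1 m[φ4→X11] = [9, 6, 1, 6]
r1 m[φ5→X0] = [1, 3, 8, 7]
r1 m[X11→φ0] = [1, 1, 1, 1]
r1 m[X11→φ3] = [1, 1, 1, 1]
r1 m[X11→φ4] = [1, 1, 1, 1]
r1 m[X9→φ1] = [1, 1, 1, 1]
r1 m[X9→φ2] = [1, 1, 1, 1]
r1 m[X0→φ0] = [1, 1, 1, 1]
r1 m[X0→φ1] = [1, 1, 1, 1]
r1 m[X0→φ5] = [1, 1, 1, 1]
r1 m[X2→φ1] = [1, 1, 1, 1]
r1 m[X13→φ2] = [1, 1, 1, 1]
r2 m[φ0→X11] = [6, 8, 6, 8]
r2 m[φ0→X0] = [8, 7, 8, 6]
r2 m[φ1→X9] = [9, 9, 9, 9]
r2 m[φ1→X0] = [9, 9, 9, 9]
r2 m[φ1→X2] = [9, 9, 9, 9]
r2 m[φ2→X9] = [8, 6, 9, 9]
r2 m[φ2→X13] = [9, 8, 8, 9]
r2 m[φ3→X11] = [5, 5, 9, 2]
r2 m[φ4→X11] = [9, 6, 1, 6]
r2 m[φ5→X0] = [1, 3, 8, 7]
r2 m[X11→φ0] = [45, 30, 9, 12]
r2 m[X11→φ3] = [54, 48, 6, 48]
r2 m[X11→φ4] = [30, 40, 54, 16]
r2 m[X9→φ1] = [8, 6, 9, 9]
r2 m[X9→φ2] = [9, 9, 9, 9]
r2 m[X0→φ0] = [9, 27, 72, 63]
r2 m[X0→φ1] = [8, 21, 64, 42]
r2 m[X0→φ5] = [72, 63, 72, 54]
r2 m[X2→φ1] = [1, 1, 1, 1]
r2 m[X13→φ2] = [1, 1, 1, 1]
r3 m[φ0→X11] = [162, 576, 432, 576]
r3 m[φ0→X0] = [150, 270, 240, 180]
r3 m[φ1→X9] = [448, 512, 576, 576]
r3 m[φ1→X0] = [81, 81, 81, 81]
r3 m[φ1→X2] = [3402, 5184, 3456, 5184]
r3 m[φ2→X9] = [8, 6, 9, 9]
r3 m[φ2→X13] = [81, 72, 72, 81]
r3 m[φ3→X11] = [5, 5, 9, 2]
r3 m[φ4→X11] = [9, 6, 1, 6]
r3 m[φ5→X0] = [1, 3, 8, 7]
r3 m[X11→φ0] = [45, 30, 9, 12]
r3 m[X11→φ3] = [54, 48, 6, 48]
r3 m[X11→φ4] = [30, 40, 54, 16]
r3 m[X9→φ1] = [8, 6, 9, 9]
r3 m[X9→φ2] = [9, 9, 9, 9]
r3 m[X0→φ0] = [9, 27, 72, 63]
r3 m[X0→φ1] = [8, 21, 64, 42]
r3 m[X0→φ5] = [72, 63, 72, 54]
r3 m[X2→φ1] = [1, 1, 1, 1]
r3 m[X13→φ2] = [1, 1, 1, 1]
r4 m[φ0→X11] = [162, 576, 432, 576]
r4 m[φ0→X0] = [150, 270, 240, 180]
r4 m[φ1→X9] = [448, 512, 576, 576]
r4 m[φ1→X0] = [81, 81, 81, 81]
r4 m[φ1→X2] = [3402, 5184, 3456, 5184]
r4 m[φ2→X9] = [8, 6, 9, 9]
r4 m[φ2→X13] = [81, 72, 72, 81]
r4 m[φ3→X11] = [5, 5, 9, 2]
r4 m[φ4→X11] = [9, 6, 1, 6]
r4 m[φ5→X0] = [1, 3, 8, 7]
r4 m[X11→φ0] = [45, 30, 9, 12]
r4 m[X11→φ3] = [1458, 3456, 432, 3456]
r4 m[X11→φ4] = [810, 2880, 3888, 1152]
r4 m[X9→φ1] = [8, 6, 9, 9]
r4 m[X9→φ2] = [448, 512, 576, 576]
r4 m[X0→φ0] = [81, 243, 648, 567]
r4 m[X0→φ1] = [150, 810, 1920, 1260]
r4 m[X0→φ5] = [12150, 21870, 19440, 14580]
r4 m[X2→φ1] = [1, 1, 1, 1]
r4 m[X13→φ2] = [1, 1, 1, 1]
r5 m[φ0→X11] = [1458, 5184, 3888, 5184]
r5 m[φ0→X0] = [150, 270, 240, 180]
r5 m[φ1→X9] = [13440, 15360, 17280, 17280]
r5 m[φ1→X0] = [81, 81, 81, 81]
r5 m[φ1→X2] = [102060, 155520, 103680, 155520]
r5 m[φ2→X9] = [8, 6, 9, 9]
r5 m[φ2→X13] = [5184, 3584, 4608, 5184]
r5 m[φ3→X11] = [5, 5, 9, 2]
r5 m[φ4→X11] = [9, 6, 1, 6]
r5 m[φ5→X0] = [1, 3, 8, 7]
r5 m[X11→φ0] = [45, 30, 9, 12]
r5 m[X11→φ3] = [1458, 3456, 432, 3456]
r5 m[X11→φ4] = [810, 2880, 3888, 1152]
r5 m[X9→φ1] = [8, 6, 9, 9]
r5 m[X9→φ2] = [448, 512, 576, 576]
r5 m[X0→φ0] = [81, 243, 648, 567]
r5 m[X0→φ1] = [150, 810, 1920, 1260]
r5 m[X0→φ5] = [12150, 21870, 19440, 14580]
r5 m[X2→φ1] = [1, 1, 1, 1]
r5 m[X13→φ2] = [1, 1, 1, 1]
r6 m[φ0→X11] = [1458, 5184, 3888, 5184]
r6 m[φ0→X0] = [150, 270, 240, 180]
r6 m[φ1→X9] = [13440, 15360, 17280, 17280]
r6 m[φ1→X0] = [81, 81, 81, 81]
r6 m[φ1→X2] = [102060, 155520, 103680, 155520]
r6 m[φ2→X9] = [8, 6, 9, 9]
r6 m[φ2→X13] = [5184, 3584, 4608, 5184]
r6 m[φ3→X11] = [5, 5, 9, 2]
r6 m[φ4→X11] = [9, 6, 1, 6]
r6 m[φ5→X0] = [1, 3, 8, 7]
r6 m[X11→φ0] = [45, 30, 9, 12]
r6 m[X11→φ3] = [13122, 31104, 3888, 31104]
r6 m[X11→φ4] = [7290, 25920, 34992, 10368]
r6 m[X9→φ1] = [8, 6, 9, 9]
r6 m[X9→φ2] = [13440, 15360, 17280, 17280]
r6 m[X0→φ0] = [81, 243, 648, 567]
r6 m[X0→φ1] = [150, 810, 1920, 1260]
r6 m[X0→φ5] = [12150, 21870, 19440, 14580]
r6 m[X2→φ1] = [1, 1, 1, 1]
r6 m[X13→φ2] = [1, 1, 1, 1]
r7 m[φ0→X11] = [1458, 5184, 3888, 5184]
r7 m[φ0→X0] = [150, 270, 240, 180]
r7 m[φ1→X9] = [13440, 15360, 17280, 17280]
r7 m[φ1→X0] = [81, 81, 81, 81]
r7 m[φ1→X2] = [102060, 155520, 103680, 155520]
r7 m[φ2→X9] = [8, 6, 9, 9]
r7 m[φ2→X13] = [155520, 107520, 138240, 155520]
r7 m[φ3→X11] = [5, 5, 9, 2]
r7 m[φ4→X11] = [9, 6, 1, 6]
r7 m[φ5→X0] = [1, 3, 8, 7]
r7 m[X11→φ0] = [45, 30, 9, 12]
r7 m[X11→φ3] = [13122, 31104, 3888, 31104]
r7 m[X11→φ4] = [7290, 25920, 34992, 10368]
r7 m[X9→φ1] = [8, 6, 9, 9]
r7 m[X9→φ2] = [13440, 15360, 17280, 17280]
r7 m[X0→φ0] = [81, 243, 648, 567]
r7 m[X0→φ1] = [150, 810, 1920, 1260]
r7 m[X0→φ5] = [12150, 21870, 19440, 14580]
r7 m[X2→φ1] = [1, 1, 1, 1]
r7 m[X13→φ2] = [1, 1, 1, 1]
r8 m[φ0→X11] = [1458, 5184, 3888, 5184]
r8 m[φ0→X0] = [150, 270, 240, 180]
r8 m[φ1→X9] = [13440, 15360, 17280, 17280]
r8 m[φ1→X0] = [81, 81, 81, 81]
r8 m[φ1→X2] = [102060, 155520, 103680, 155520]
r8 m[φ2→X9] = [8, 6, 9, 9]
r8 m[φ2→X13] = [155520, 107520, 138240, 155520]
r8 m[φ3→X11] = [5, 5, 9, 2]
r8 m[φ4→X11] = [9, 6, 1, 6]
r8 m[φ5→X0] = [1, 3, 8, 7]
r8 m[X11→φ0] = [45, 30, 9, 12]
r8 m[X11→φ3] = [13122, 31104, 3888, 31104]
r8 m[X11→φ4] = [7290, 25920, 34992, 10368]
r8 m[X9→φ1] = [8, 6, 9, 9]
r8 m[X9→φ2] = [13440, 15360, 17280, 17280]
r8 m[X0→φ0] = [81, 243, 648, 567]
r8 m[X0→φ1] = [150, 810, 1920, 1260]
r8 m[X0→φ5] = [12150, 21870, 19440, 14580]
r8 m[X2→φ1] = [1, 1, 1, 1]
r8 m[X13→φ2] = [1, 1, 1, 1]
fixed point reached at round 8
traceback from X11: (X11=1, X9=2, X0=2, X2=1, X13=0), score=155520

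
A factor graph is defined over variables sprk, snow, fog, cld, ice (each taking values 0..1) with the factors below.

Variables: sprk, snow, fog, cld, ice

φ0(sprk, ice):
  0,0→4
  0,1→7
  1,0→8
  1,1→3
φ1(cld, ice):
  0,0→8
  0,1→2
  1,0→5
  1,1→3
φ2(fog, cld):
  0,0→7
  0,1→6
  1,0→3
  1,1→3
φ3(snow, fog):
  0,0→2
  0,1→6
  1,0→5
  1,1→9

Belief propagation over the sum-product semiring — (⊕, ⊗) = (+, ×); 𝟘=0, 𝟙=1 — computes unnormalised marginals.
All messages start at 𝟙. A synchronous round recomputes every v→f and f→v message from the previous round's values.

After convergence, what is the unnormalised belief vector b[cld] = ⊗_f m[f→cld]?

b[cld] = [10904, 7830]

init: all messages = 𝟙 over 2 values
r1 m[φ0→sprk] = [11, 11]
r1 m[φ0→ice] = [12, 10]
r1 m[φ1→cld] = [10, 8]
r1 m[φ1→ice] = [13, 5]
r1 m[φ2→fog] = [13, 6]
r1 m[φ2→cld] = [10, 9]
r1 m[φ3→snow] = [8, 14]
r1 m[φ3→fog] = [7, 15]
r1 m[sprk→φ0] = [1, 1]
r1 m[snow→φ3] = [1, 1]
r1 m[fog→φ2] = [1, 1]
r1 m[fog→φ3] = [1, 1]
r1 m[cld→φ1] = [1, 1]
r1 m[cld→φ2] = [1, 1]
r1 m[ice→φ0] = [1, 1]
r1 m[ice→φ1] = [1, 1]
r2 m[φ0→sprk] = [11, 11]
r2 m[φ0→ice] = [12, 10]
r2 m[φ1→cld] = [10, 8]
r2 m[φ1→ice] = [13, 5]
r2 m[φ2→fog] = [13, 6]
r2 m[φ2→cld] = [10, 9]
r2 m[φ3→snow] = [8, 14]
r2 m[φ3→fog] = [7, 15]
r2 m[sprk→φ0] = [1, 1]
r2 m[snow→φ3] = [1, 1]
r2 m[fog→φ2] = [7, 15]
r2 m[fog→φ3] = [13, 6]
r2 m[cld→φ1] = [10, 9]
r2 m[cld→φ2] = [10, 8]
r2 m[ice→φ0] = [13, 5]
r2 m[ice→φ1] = [12, 10]
r3 m[φ0→sprk] = [87, 119]
r3 m[φ0→ice] = [12, 10]
r3 m[φ1→cld] = [116, 90]
r3 m[φ1→ice] = [125, 47]
r3 m[φ2→fog] = [118, 54]
r3 m[φ2→cld] = [94, 87]
r3 m[φ3→snow] = [62, 119]
r3 m[φ3→fog] = [7, 15]
r3 m[sprk→φ0] = [1, 1]
r3 m[snow→φ3] = [1, 1]
r3 m[fog→φ2] = [7, 15]
r3 m[fog→φ3] = [13, 6]
r3 m[cld→φ1] = [10, 9]
r3 m[cld→φ2] = [10, 8]
r3 m[ice→φ0] = [13, 5]
r3 m[ice→φ1] = [12, 10]
r4 m[φ0→sprk] = [87, 119]
r4 m[φ0→ice] = [12, 10]
r4 m[φ1→cld] = [116, 90]
r4 m[φ1→ice] = [125, 47]
r4 m[φ2→fog] = [118, 54]
r4 m[φ2→cld] = [94, 87]
r4 m[φ3→snow] = [62, 119]
r4 m[φ3→fog] = [7, 15]
r4 m[sprk→φ0] = [1, 1]
r4 m[snow→φ3] = [1, 1]
r4 m[fog→φ2] = [7, 15]
r4 m[fog→φ3] = [118, 54]
r4 m[cld→φ1] = [94, 87]
r4 m[cld→φ2] = [116, 90]
r4 m[ice→φ0] = [125, 47]
r4 m[ice→φ1] = [12, 10]
r5 m[φ0→sprk] = [829, 1141]
r5 m[φ0→ice] = [12, 10]
r5 m[φ1→cld] = [116, 90]
r5 m[φ1→ice] = [1187, 449]
r5 m[φ2→fog] = [1352, 618]
r5 m[φ2→cld] = [94, 87]
r5 m[φ3→snow] = [560, 1076]
r5 m[φ3→fog] = [7, 15]
r5 m[sprk→φ0] = [1, 1]
r5 m[snow→φ3] = [1, 1]
r5 m[fog→φ2] = [7, 15]
r5 m[fog→φ3] = [118, 54]
r5 m[cld→φ1] = [94, 87]
r5 m[cld→φ2] = [116, 90]
r5 m[ice→φ0] = [125, 47]
r5 m[ice→φ1] = [12, 10]
r6 m[φ0→sprk] = [829, 1141]
r6 m[φ0→ice] = [12, 10]
r6 m[φ1→cld] = [116, 90]
r6 m[φ1→ice] = [1187, 449]
r6 m[φ2→fog] = [1352, 618]
r6 m[φ2→cld] = [94, 87]
r6 m[φ3→snow] = [560, 1076]
r6 m[φ3→fog] = [7, 15]
r6 m[sprk→φ0] = [1, 1]
r6 m[snow→φ3] = [1, 1]
r6 m[fog→φ2] = [7, 15]
r6 m[fog→φ3] = [1352, 618]
r6 m[cld→φ1] = [94, 87]
r6 m[cld→φ2] = [116, 90]
r6 m[ice→φ0] = [1187, 449]
r6 m[ice→φ1] = [12, 10]
r7 m[φ0→sprk] = [7891, 10843]
r7 m[φ0→ice] = [12, 10]
r7 m[φ1→cld] = [116, 90]
r7 m[φ1→ice] = [1187, 449]
r7 m[φ2→fog] = [1352, 618]
r7 m[φ2→cld] = [94, 87]
r7 m[φ3→snow] = [6412, 12322]
r7 m[φ3→fog] = [7, 15]
r7 m[sprk→φ0] = [1, 1]
r7 m[snow→φ3] = [1, 1]
r7 m[fog→φ2] = [7, 15]
r7 m[fog→φ3] = [1352, 618]
r7 m[cld→φ1] = [94, 87]
r7 m[cld→φ2] = [116, 90]
r7 m[ice→φ0] = [1187, 449]
r7 m[ice→φ1] = [12, 10]
r8 m[φ0→sprk] = [7891, 10843]
r8 m[φ0→ice] = [12, 10]
r8 m[φ1→cld] = [116, 90]
r8 m[φ1→ice] = [1187, 449]
r8 m[φ2→fog] = [1352, 618]
r8 m[φ2→cld] = [94, 87]
r8 m[φ3→snow] = [6412, 12322]
r8 m[φ3→fog] = [7, 15]
r8 m[sprk→φ0] = [1, 1]
r8 m[snow→φ3] = [1, 1]
r8 m[fog→φ2] = [7, 15]
r8 m[fog→φ3] = [1352, 618]
r8 m[cld→φ1] = [94, 87]
r8 m[cld→φ2] = [116, 90]
r8 m[ice→φ0] = [1187, 449]
r8 m[ice→φ1] = [12, 10]
fixed point reached at round 8
b[cld] = ⊗ incoming = [10904, 7830]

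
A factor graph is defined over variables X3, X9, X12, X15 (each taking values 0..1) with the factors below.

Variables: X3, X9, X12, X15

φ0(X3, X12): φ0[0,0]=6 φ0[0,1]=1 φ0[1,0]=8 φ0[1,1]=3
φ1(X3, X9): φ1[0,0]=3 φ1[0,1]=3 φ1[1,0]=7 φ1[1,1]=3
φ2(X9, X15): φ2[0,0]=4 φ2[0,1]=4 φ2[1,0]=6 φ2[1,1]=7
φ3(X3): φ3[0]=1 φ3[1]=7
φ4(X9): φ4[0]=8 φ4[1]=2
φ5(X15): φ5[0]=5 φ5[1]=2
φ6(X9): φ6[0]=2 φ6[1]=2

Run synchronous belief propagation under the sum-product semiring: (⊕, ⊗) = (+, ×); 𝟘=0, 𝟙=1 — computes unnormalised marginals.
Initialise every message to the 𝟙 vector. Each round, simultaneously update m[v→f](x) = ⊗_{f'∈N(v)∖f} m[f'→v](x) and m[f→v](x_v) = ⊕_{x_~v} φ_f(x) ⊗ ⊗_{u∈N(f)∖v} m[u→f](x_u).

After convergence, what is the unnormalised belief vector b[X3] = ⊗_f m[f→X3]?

b[X3] = [13104, 282128]

init: all messages = 𝟙 over 2 values
r1 m[φ0→X3] = [7, 11]
r1 m[φ0→X12] = [14, 4]
r1 m[φ1→X3] = [6, 10]
r1 m[φ1→X9] = [10, 6]
r1 m[φ2→X9] = [8, 13]
r1 m[φ2→X15] = [10, 11]
r1 m[φ3→X3] = [1, 7]
r1 m[φ4→X9] = [8, 2]
r1 m[φ5→X15] = [5, 2]
r1 m[φ6→X9] = [2, 2]
r1 m[X3→φ0] = [1, 1]
r1 m[X3→φ1] = [1, 1]
r1 m[X3→φ3] = [1, 1]
r1 m[X9→φ1] = [1, 1]
r1 m[X9→φ2] = [1, 1]
r1 m[X9→φ4] = [1, 1]
r1 m[X9→φ6] = [1, 1]
r1 m[X12→φ0] = [1, 1]
r1 m[X15→φ2] = [1, 1]
r1 m[X15→φ5] = [1, 1]
r2 m[φ0→X3] = [7, 11]
r2 m[φ0→X12] = [14, 4]
r2 m[φ1→X3] = [6, 10]
r2 m[φ1→X9] = [10, 6]
r2 m[φ2→X9] = [8, 13]
r2 m[φ2→X15] = [10, 11]
r2 m[φ3→X3] = [1, 7]
r2 m[φ4→X9] = [8, 2]
r2 m[φ5→X15] = [5, 2]
r2 m[φ6→X9] = [2, 2]
r2 m[X3→φ0] = [6, 70]
r2 m[X3→φ1] = [7, 77]
r2 m[X3→φ3] = [42, 110]
r2 m[X9→φ1] = [128, 52]
r2 m[X9→φ2] = [160, 24]
r2 m[X9→φ4] = [160, 156]
r2 m[X9→φ6] = [640, 156]
r2 m[X12→φ0] = [1, 1]
r2 m[X15→φ2] = [5, 2]
r2 m[X15→φ5] = [10, 11]
r3 m[φ0→X3] = [7, 11]
r3 m[φ0→X12] = [596, 216]
r3 m[φ1→X3] = [540, 1052]
r3 m[φ1→X9] = [560, 252]
r3 m[φ2→X9] = [28, 44]
r3 m[φ2→X15] = [784, 808]
r3 m[φ3→X3] = [1, 7]
r3 m[φ4→X9] = [8, 2]
r3 m[φ5→X15] = [5, 2]
r3 m[φ6→X9] = [2, 2]
r3 m[X3→φ0] = [6, 70]
r3 m[X3→φ1] = [7, 77]
r3 m[X3→φ3] = [42, 110]
r3 m[X9→φ1] = [128, 52]
r3 m[X9→φ2] = [160, 24]
r3 m[X9→φ4] = [160, 156]
r3 m[X9→φ6] = [640, 156]
r3 m[X12→φ0] = [1, 1]
r3 m[X15→φ2] = [5, 2]
r3 m[X15→φ5] = [10, 11]
r4 m[φ0→X3] = [7, 11]
r4 m[φ0→X12] = [596, 216]
r4 m[φ1→X3] = [540, 1052]
r4 m[φ1→X9] = [560, 252]
r4 m[φ2→X9] = [28, 44]
r4 m[φ2→X15] = [784, 808]
r4 m[φ3→X3] = [1, 7]
r4 m[φ4→X9] = [8, 2]
r4 m[φ5→X15] = [5, 2]
r4 m[φ6→X9] = [2, 2]
r4 m[X3→φ0] = [540, 7364]
r4 m[X3→φ1] = [7, 77]
r4 m[X3→φ3] = [3780, 11572]
r4 m[X9→φ1] = [448, 176]
r4 m[X9→φ2] = [8960, 1008]
r4 m[X9→φ4] = [31360, 22176]
r4 m[X9→φ6] = [125440, 22176]
r4 m[X12→φ0] = [1, 1]
r4 m[X15→φ2] = [5, 2]
r4 m[X15→φ5] = [784, 808]
r5 m[φ0→X3] = [7, 11]
r5 m[φ0→X12] = [62152, 22632]
r5 m[φ1→X3] = [1872, 3664]
r5 m[φ1→X9] = [560, 252]
r5 m[φ2→X9] = [28, 44]
r5 m[φ2→X15] = [41888, 42896]
r5 m[φ3→X3] = [1, 7]
r5 m[φ4→X9] = [8, 2]
r5 m[φ5→X15] = [5, 2]
r5 m[φ6→X9] = [2, 2]
r5 m[X3→φ0] = [540, 7364]
r5 m[X3→φ1] = [7, 77]
r5 m[X3→φ3] = [3780, 11572]
r5 m[X9→φ1] = [448, 176]
r5 m[X9→φ2] = [8960, 1008]
r5 m[X9→φ4] = [31360, 22176]
r5 m[X9→φ6] = [125440, 22176]
r5 m[X12→φ0] = [1, 1]
r5 m[X15→φ2] = [5, 2]
r5 m[X15→φ5] = [784, 808]
r6 m[φ0→X3] = [7, 11]
r6 m[φ0→X12] = [62152, 22632]
r6 m[φ1→X3] = [1872, 3664]
r6 m[φ1→X9] = [560, 252]
r6 m[φ2→X9] = [28, 44]
r6 m[φ2→X15] = [41888, 42896]
r6 m[φ3→X3] = [1, 7]
r6 m[φ4→X9] = [8, 2]
r6 m[φ5→X15] = [5, 2]
r6 m[φ6→X9] = [2, 2]
r6 m[X3→φ0] = [1872, 25648]
r6 m[X3→φ1] = [7, 77]
r6 m[X3→φ3] = [13104, 40304]
r6 m[X9→φ1] = [448, 176]
r6 m[X9→φ2] = [8960, 1008]
r6 m[X9→φ4] = [31360, 22176]
r6 m[X9→φ6] = [125440, 22176]
r6 m[X12→φ0] = [1, 1]
r6 m[X15→φ2] = [5, 2]
r6 m[X15→φ5] = [41888, 42896]
r7 m[φ0→X3] = [7, 11]
r7 m[φ0→X12] = [216416, 78816]
r7 m[φ1→X3] = [1872, 3664]
r7 m[φ1→X9] = [560, 252]
r7 m[φ2→X9] = [28, 44]
r7 m[φ2→X15] = [41888, 42896]
r7 m[φ3→X3] = [1, 7]
r7 m[φ4→X9] = [8, 2]
r7 m[φ5→X15] = [5, 2]
r7 m[φ6→X9] = [2, 2]
r7 m[X3→φ0] = [1872, 25648]
r7 m[X3→φ1] = [7, 77]
r7 m[X3→φ3] = [13104, 40304]
r7 m[X9→φ1] = [448, 176]
r7 m[X9→φ2] = [8960, 1008]
r7 m[X9→φ4] = [31360, 22176]
r7 m[X9→φ6] = [125440, 22176]
r7 m[X12→φ0] = [1, 1]
r7 m[X15→φ2] = [5, 2]
r7 m[X15→φ5] = [41888, 42896]
r8 m[φ0→X3] = [7, 11]
r8 m[φ0→X12] = [216416, 78816]
r8 m[φ1→X3] = [1872, 3664]
r8 m[φ1→X9] = [560, 252]
r8 m[φ2→X9] = [28, 44]
r8 m[φ2→X15] = [41888, 42896]
r8 m[φ3→X3] = [1, 7]
r8 m[φ4→X9] = [8, 2]
r8 m[φ5→X15] = [5, 2]
r8 m[φ6→X9] = [2, 2]
r8 m[X3→φ0] = [1872, 25648]
r8 m[X3→φ1] = [7, 77]
r8 m[X3→φ3] = [13104, 40304]
r8 m[X9→φ1] = [448, 176]
r8 m[X9→φ2] = [8960, 1008]
r8 m[X9→φ4] = [31360, 22176]
r8 m[X9→φ6] = [125440, 22176]
r8 m[X12→φ0] = [1, 1]
r8 m[X15→φ2] = [5, 2]
r8 m[X15→φ5] = [41888, 42896]
fixed point reached at round 8
b[X3] = ⊗ incoming = [13104, 282128]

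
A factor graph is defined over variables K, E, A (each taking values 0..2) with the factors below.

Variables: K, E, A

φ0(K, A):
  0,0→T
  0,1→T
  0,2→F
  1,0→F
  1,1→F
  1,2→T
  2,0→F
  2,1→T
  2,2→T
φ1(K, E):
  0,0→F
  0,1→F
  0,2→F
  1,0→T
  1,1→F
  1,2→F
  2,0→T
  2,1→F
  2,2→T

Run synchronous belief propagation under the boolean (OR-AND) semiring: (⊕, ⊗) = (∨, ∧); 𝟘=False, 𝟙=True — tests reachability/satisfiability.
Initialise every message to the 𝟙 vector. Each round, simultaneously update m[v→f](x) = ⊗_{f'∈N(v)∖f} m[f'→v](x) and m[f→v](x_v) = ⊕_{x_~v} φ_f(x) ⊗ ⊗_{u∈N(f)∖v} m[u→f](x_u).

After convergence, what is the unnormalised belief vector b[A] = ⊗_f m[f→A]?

init: all messages = 𝟙 over 3 values
r1 m[φ0→K] = [T, T, T]
r1 m[φ0→A] = [T, T, T]
r1 m[φ1→K] = [F, T, T]
r1 m[φ1→E] = [T, F, T]
r1 m[K→φ0] = [T, T, T]
r1 m[K→φ1] = [T, T, T]
r1 m[E→φ1] = [T, T, T]
r1 m[A→φ0] = [T, T, T]
r2 m[φ0→K] = [T, T, T]
r2 m[φ0→A] = [T, T, T]
r2 m[φ1→K] = [F, T, T]
r2 m[φ1→E] = [T, F, T]
r2 m[K→φ0] = [F, T, T]
r2 m[K→φ1] = [T, T, T]
r2 m[E→φ1] = [T, T, T]
r2 m[A→φ0] = [T, T, T]
r3 m[φ0→K] = [T, T, T]
r3 m[φ0→A] = [F, T, T]
r3 m[φ1→K] = [F, T, T]
r3 m[φ1→E] = [T, F, T]
r3 m[K→φ0] = [F, T, T]
r3 m[K→φ1] = [T, T, T]
r3 m[E→φ1] = [T, T, T]
r3 m[A→φ0] = [T, T, T]
r4 m[φ0→K] = [T, T, T]
r4 m[φ0→A] = [F, T, T]
r4 m[φ1→K] = [F, T, T]
r4 m[φ1→E] = [T, F, T]
r4 m[K→φ0] = [F, T, T]
r4 m[K→φ1] = [T, T, T]
r4 m[E→φ1] = [T, T, T]
r4 m[A→φ0] = [T, T, T]
fixed point reached at round 4
b[A] = ⊗ incoming = [F, T, T]

b[A] = [F, T, T]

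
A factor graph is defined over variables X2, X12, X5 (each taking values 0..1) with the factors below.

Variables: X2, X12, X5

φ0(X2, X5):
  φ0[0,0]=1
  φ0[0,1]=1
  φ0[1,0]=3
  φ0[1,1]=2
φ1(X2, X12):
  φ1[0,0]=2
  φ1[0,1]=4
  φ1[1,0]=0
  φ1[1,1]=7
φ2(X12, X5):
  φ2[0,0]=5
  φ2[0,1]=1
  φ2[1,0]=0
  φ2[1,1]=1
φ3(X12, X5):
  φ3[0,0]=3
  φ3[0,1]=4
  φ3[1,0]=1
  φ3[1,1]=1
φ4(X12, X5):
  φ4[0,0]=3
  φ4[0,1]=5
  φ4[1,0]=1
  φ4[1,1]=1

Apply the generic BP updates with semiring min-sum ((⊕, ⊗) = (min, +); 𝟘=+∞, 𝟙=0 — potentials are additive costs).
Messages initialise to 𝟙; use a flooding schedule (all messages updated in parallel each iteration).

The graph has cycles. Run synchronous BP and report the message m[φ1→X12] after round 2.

init: all messages = 𝟙 over 2 values
r1 m[φ0→X2] = [1, 2]
r1 m[φ0→X5] = [1, 1]
r1 m[φ1→X2] = [2, 0]
r1 m[φ1→X12] = [0, 4]
r1 m[φ2→X12] = [1, 0]
r1 m[φ2→X5] = [0, 1]
r1 m[φ3→X12] = [3, 1]
r1 m[φ3→X5] = [1, 1]
r1 m[φ4→X12] = [3, 1]
r1 m[φ4→X5] = [1, 1]
r1 m[X2→φ0] = [0, 0]
r1 m[X2→φ1] = [0, 0]
r1 m[X12→φ1] = [0, 0]
r1 m[X12→φ2] = [0, 0]
r1 m[X12→φ3] = [0, 0]
r1 m[X12→φ4] = [0, 0]
r1 m[X5→φ0] = [0, 0]
r1 m[X5→φ2] = [0, 0]
r1 m[X5→φ3] = [0, 0]
r1 m[X5→φ4] = [0, 0]
r2 m[φ0→X2] = [1, 2]
r2 m[φ0→X5] = [1, 1]
r2 m[φ1→X2] = [2, 0]
r2 m[φ1→X12] = [0, 4]
r2 m[φ2→X12] = [1, 0]
r2 m[φ2→X5] = [0, 1]
r2 m[φ3→X12] = [3, 1]
r2 m[φ3→X5] = [1, 1]
r2 m[φ4→X12] = [3, 1]
r2 m[φ4→X5] = [1, 1]
r2 m[X2→φ0] = [2, 0]
r2 m[X2→φ1] = [1, 2]
r2 m[X12→φ1] = [7, 2]
r2 m[X12→φ2] = [6, 6]
r2 m[X12→φ3] = [4, 5]
r2 m[X12→φ4] = [4, 5]
r2 m[X5→φ0] = [2, 3]
r2 m[X5→φ2] = [3, 3]
r2 m[X5→φ3] = [2, 3]
r2 m[X5→φ4] = [2, 3]

message @ round 2 = [0, 4]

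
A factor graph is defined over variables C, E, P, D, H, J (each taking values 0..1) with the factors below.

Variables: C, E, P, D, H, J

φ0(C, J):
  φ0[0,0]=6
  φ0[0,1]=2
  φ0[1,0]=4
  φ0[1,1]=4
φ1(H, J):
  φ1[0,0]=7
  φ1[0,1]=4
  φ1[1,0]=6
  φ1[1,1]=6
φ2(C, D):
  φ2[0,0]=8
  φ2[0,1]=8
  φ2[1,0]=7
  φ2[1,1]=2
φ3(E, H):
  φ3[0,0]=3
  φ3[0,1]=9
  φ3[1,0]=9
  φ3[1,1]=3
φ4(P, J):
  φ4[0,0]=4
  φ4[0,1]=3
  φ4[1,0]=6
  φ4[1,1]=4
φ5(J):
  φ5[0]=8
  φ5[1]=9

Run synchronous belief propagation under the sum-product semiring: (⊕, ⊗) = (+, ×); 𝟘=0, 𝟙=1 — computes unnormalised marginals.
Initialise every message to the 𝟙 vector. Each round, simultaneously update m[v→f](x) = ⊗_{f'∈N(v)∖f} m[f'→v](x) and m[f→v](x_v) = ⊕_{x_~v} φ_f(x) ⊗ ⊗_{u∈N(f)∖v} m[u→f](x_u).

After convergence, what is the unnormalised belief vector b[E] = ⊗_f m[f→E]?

init: all messages = 𝟙 over 2 values
r1 m[φ0→C] = [8, 8]
r1 m[φ0→J] = [10, 6]
r1 m[φ1→H] = [11, 12]
r1 m[φ1→J] = [13, 10]
r1 m[φ2→C] = [16, 9]
r1 m[φ2→D] = [15, 10]
r1 m[φ3→E] = [12, 12]
r1 m[φ3→H] = [12, 12]
r1 m[φ4→P] = [7, 10]
r1 m[φ4→J] = [10, 7]
r1 m[φ5→J] = [8, 9]
r1 m[C→φ0] = [1, 1]
r1 m[C→φ2] = [1, 1]
r1 m[E→φ3] = [1, 1]
r1 m[P→φ4] = [1, 1]
r1 m[D→φ2] = [1, 1]
r1 m[H→φ1] = [1, 1]
r1 m[H→φ3] = [1, 1]
r1 m[J→φ0] = [1, 1]
r1 m[J→φ1] = [1, 1]
r1 m[J→φ4] = [1, 1]
r1 m[J→φ5] = [1, 1]
r2 m[φ0→C] = [8, 8]
r2 m[φ0→J] = [10, 6]
r2 m[φ1→H] = [11, 12]
r2 m[φ1→J] = [13, 10]
r2 m[φ2→C] = [16, 9]
r2 m[φ2→D] = [15, 10]
r2 m[φ3→E] = [12, 12]
r2 m[φ3→H] = [12, 12]
r2 m[φ4→P] = [7, 10]
r2 m[φ4→J] = [10, 7]
r2 m[φ5→J] = [8, 9]
r2 m[C→φ0] = [16, 9]
r2 m[C→φ2] = [8, 8]
r2 m[E→φ3] = [1, 1]
r2 m[P→φ4] = [1, 1]
r2 m[D→φ2] = [1, 1]
r2 m[H→φ1] = [12, 12]
r2 m[H→φ3] = [11, 12]
r2 m[J→φ0] = [1040, 630]
r2 m[J→φ1] = [800, 378]
r2 m[J→φ4] = [1040, 540]
r2 m[J→φ5] = [1300, 420]
r3 m[φ0→C] = [7500, 6680]
r3 m[φ0→J] = [132, 68]
r3 m[φ1→H] = [7112, 7068]
r3 m[φ1→J] = [156, 120]
r3 m[φ2→C] = [16, 9]
r3 m[φ2→D] = [120, 80]
r3 m[φ3→E] = [141, 135]
r3 m[φ3→H] = [12, 12]
r3 m[φ4→P] = [5780, 8400]
r3 m[φ4→J] = [10, 7]
r3 m[φ5→J] = [8, 9]
r3 m[C→φ0] = [16, 9]
r3 m[C→φ2] = [8, 8]
r3 m[E→φ3] = [1, 1]
r3 m[P→φ4] = [1, 1]
r3 m[D→φ2] = [1, 1]
r3 m[H→φ1] = [12, 12]
r3 m[H→φ3] = [11, 12]
r3 m[J→φ0] = [1040, 630]
r3 m[J→φ1] = [800, 378]
r3 m[J→φ4] = [1040, 540]
r3 m[J→φ5] = [1300, 420]
r4 m[φ0→C] = [7500, 6680]
r4 m[φ0→J] = [132, 68]
r4 m[φ1→H] = [7112, 7068]
r4 m[φ1→J] = [156, 120]
r4 m[φ2→C] = [16, 9]
r4 m[φ2→D] = [120, 80]
r4 m[φ3→E] = [141, 135]
r4 m[φ3→H] = [12, 12]
r4 m[φ4→P] = [5780, 8400]
r4 m[φ4→J] = [10, 7]
r4 m[φ5→J] = [8, 9]
r4 m[C→φ0] = [16, 9]
r4 m[C→φ2] = [7500, 6680]
r4 m[E→φ3] = [1, 1]
r4 m[P→φ4] = [1, 1]
r4 m[D→φ2] = [1, 1]
r4 m[H→φ1] = [12, 12]
r4 m[H→φ3] = [7112, 7068]
r4 m[J→φ0] = [12480, 7560]
r4 m[J→φ1] = [10560, 4284]
r4 m[J→φ4] = [164736, 73440]
r4 m[J→φ5] = [205920, 57120]
r5 m[φ0→C] = [90000, 80160]
r5 m[φ0→J] = [132, 68]
r5 m[φ1→H] = [91056, 89064]
r5 m[φ1→J] = [156, 120]
r5 m[φ2→C] = [16, 9]
r5 m[φ2→D] = [106760, 73360]
r5 m[φ3→E] = [84948, 85212]
r5 m[φ3→H] = [12, 12]
r5 m[φ4→P] = [879264, 1282176]
r5 m[φ4→J] = [10, 7]
r5 m[φ5→J] = [8, 9]
r5 m[C→φ0] = [16, 9]
r5 m[C→φ2] = [7500, 6680]
r5 m[E→φ3] = [1, 1]
r5 m[P→φ4] = [1, 1]
r5 m[D→φ2] = [1, 1]
r5 m[H→φ1] = [12, 12]
r5 m[H→φ3] = [7112, 7068]
r5 m[J→φ0] = [12480, 7560]
r5 m[J→φ1] = [10560, 4284]
r5 m[J→φ4] = [164736, 73440]
r5 m[J→φ5] = [205920, 57120]
r6 m[φ0→C] = [90000, 80160]
r6 m[φ0→J] = [132, 68]
r6 m[φ1→H] = [91056, 89064]
r6 m[φ1→J] = [156, 120]
r6 m[φ2→C] = [16, 9]
r6 m[φ2→D] = [106760, 73360]
r6 m[φ3→E] = [84948, 85212]
r6 m[φ3→H] = [12, 12]
r6 m[φ4→P] = [879264, 1282176]
r6 m[φ4→J] = [10, 7]
r6 m[φ5→J] = [8, 9]
r6 m[C→φ0] = [16, 9]
r6 m[C→φ2] = [90000, 80160]
r6 m[E→φ3] = [1, 1]
r6 m[P→φ4] = [1, 1]
r6 m[D→φ2] = [1, 1]
r6 m[H→φ1] = [12, 12]
r6 m[H→φ3] = [91056, 89064]
r6 m[J→φ0] = [12480, 7560]
r6 m[J→φ1] = [10560, 4284]
r6 m[J→φ4] = [164736, 73440]
r6 m[J→φ5] = [205920, 57120]
r7 m[φ0→C] = [90000, 80160]
r7 m[φ0→J] = [132, 68]
r7 m[φ1→H] = [91056, 89064]
r7 m[φ1→J] = [156, 120]
r7 m[φ2→C] = [16, 9]
r7 m[φ2→D] = [1281120, 880320]
r7 m[φ3→E] = [1074744, 1086696]
r7 m[φ3→H] = [12, 12]
r7 m[φ4→P] = [879264, 1282176]
r7 m[φ4→J] = [10, 7]
r7 m[φ5→J] = [8, 9]
r7 m[C→φ0] = [16, 9]
r7 m[C→φ2] = [90000, 80160]
r7 m[E→φ3] = [1, 1]
r7 m[P→φ4] = [1, 1]
r7 m[D→φ2] = [1, 1]
r7 m[H→φ1] = [12, 12]
r7 m[H→φ3] = [91056, 89064]
r7 m[J→φ0] = [12480, 7560]
r7 m[J→φ1] = [10560, 4284]
r7 m[J→φ4] = [164736, 73440]
r7 m[J→φ5] = [205920, 57120]
r8 m[φ0→C] = [90000, 80160]
r8 m[φ0→J] = [132, 68]
r8 m[φ1→H] = [91056, 89064]
r8 m[φ1→J] = [156, 120]
r8 m[φ2→C] = [16, 9]
r8 m[φ2→D] = [1281120, 880320]
r8 m[φ3→E] = [1074744, 1086696]
r8 m[φ3→H] = [12, 12]
r8 m[φ4→P] = [879264, 1282176]
r8 m[φ4→J] = [10, 7]
r8 m[φ5→J] = [8, 9]
r8 m[C→φ0] = [16, 9]
r8 m[C→φ2] = [90000, 80160]
r8 m[E→φ3] = [1, 1]
r8 m[P→φ4] = [1, 1]
r8 m[D→φ2] = [1, 1]
r8 m[H→φ1] = [12, 12]
r8 m[H→φ3] = [91056, 89064]
r8 m[J→φ0] = [12480, 7560]
r8 m[J→φ1] = [10560, 4284]
r8 m[J→φ4] = [164736, 73440]
r8 m[J→φ5] = [205920, 57120]
fixed point reached at round 8
b[E] = ⊗ incoming = [1074744, 1086696]

b[E] = [1074744, 1086696]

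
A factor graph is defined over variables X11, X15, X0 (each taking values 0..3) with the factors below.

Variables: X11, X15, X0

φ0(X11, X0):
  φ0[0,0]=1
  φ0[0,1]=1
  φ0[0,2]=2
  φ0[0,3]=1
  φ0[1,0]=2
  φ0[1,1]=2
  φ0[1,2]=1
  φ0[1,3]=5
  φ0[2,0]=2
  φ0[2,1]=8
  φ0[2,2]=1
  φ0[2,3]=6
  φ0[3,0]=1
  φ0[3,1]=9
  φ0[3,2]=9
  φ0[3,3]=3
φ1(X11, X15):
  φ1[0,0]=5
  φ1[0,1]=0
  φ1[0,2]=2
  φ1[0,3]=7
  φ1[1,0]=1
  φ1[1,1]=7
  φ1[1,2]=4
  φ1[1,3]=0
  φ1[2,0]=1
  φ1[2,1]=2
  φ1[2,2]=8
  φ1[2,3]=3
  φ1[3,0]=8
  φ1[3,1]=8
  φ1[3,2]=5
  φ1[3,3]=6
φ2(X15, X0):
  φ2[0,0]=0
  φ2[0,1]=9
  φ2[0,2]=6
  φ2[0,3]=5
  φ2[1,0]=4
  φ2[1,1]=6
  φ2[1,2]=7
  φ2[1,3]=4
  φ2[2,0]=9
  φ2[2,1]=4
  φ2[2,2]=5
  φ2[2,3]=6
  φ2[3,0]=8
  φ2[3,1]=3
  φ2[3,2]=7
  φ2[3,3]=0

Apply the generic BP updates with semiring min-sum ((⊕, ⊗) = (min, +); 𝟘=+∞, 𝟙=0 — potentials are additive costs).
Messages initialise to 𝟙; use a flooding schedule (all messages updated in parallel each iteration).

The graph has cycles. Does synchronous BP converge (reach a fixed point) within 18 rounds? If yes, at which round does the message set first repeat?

init: all messages = 𝟙 over 4 values
r1 m[φ0→X11] = [1, 1, 1, 1]
r1 m[φ0→X0] = [1, 1, 1, 1]
r1 m[φ1→X11] = [0, 0, 1, 5]
r1 m[φ1→X15] = [1, 0, 2, 0]
r1 m[φ2→X15] = [0, 4, 4, 0]
r1 m[φ2→X0] = [0, 3, 5, 0]
r1 m[X11→φ0] = [0, 0, 0, 0]
r1 m[X11→φ1] = [0, 0, 0, 0]
r1 m[X15→φ1] = [0, 0, 0, 0]
r1 m[X15→φ2] = [0, 0, 0, 0]
r1 m[X0→φ0] = [0, 0, 0, 0]
r1 m[X0→φ2] = [0, 0, 0, 0]
r2 m[φ0→X11] = [1, 1, 1, 1]
r2 m[φ0→X0] = [1, 1, 1, 1]
r2 m[φ1→X11] = [0, 0, 1, 5]
r2 m[φ1→X15] = [1, 0, 2, 0]
r2 m[φ2→X15] = [0, 4, 4, 0]
r2 m[φ2→X0] = [0, 3, 5, 0]
r2 m[X11→φ0] = [0, 0, 1, 5]
r2 m[X11→φ1] = [1, 1, 1, 1]
r2 m[X15→φ1] = [0, 4, 4, 0]
r2 m[X15→φ2] = [1, 0, 2, 0]
r2 m[X0→φ0] = [0, 3, 5, 0]
r2 m[X0→φ2] = [1, 1, 1, 1]
r3 m[φ0→X11] = [1, 2, 2, 1]
r3 m[φ0→X0] = [1, 1, 1, 1]
r3 m[φ1→X11] = [4, 0, 1, 6]
r3 m[φ1→X15] = [2, 1, 3, 1]
r3 m[φ2→X15] = [1, 5, 5, 1]
r3 m[φ2→X0] = [1, 3, 7, 0]
r3 m[X11→φ0] = [0, 0, 1, 5]
r3 m[X11→φ1] = [1, 1, 1, 1]
r3 m[X15→φ1] = [0, 4, 4, 0]
r3 m[X15→φ2] = [1, 0, 2, 0]
r3 m[X0→φ0] = [0, 3, 5, 0]
r3 m[X0→φ2] = [1, 1, 1, 1]
r4 m[φ0→X11] = [1, 2, 2, 1]
r4 m[φ0→X0] = [1, 1, 1, 1]
r4 m[φ1→X11] = [4, 0, 1, 6]
r4 m[φ1→X15] = [2, 1, 3, 1]
r4 m[φ2→X15] = [1, 5, 5, 1]
r4 m[φ2→X0] = [1, 3, 7, 0]
r4 m[X11→φ0] = [4, 0, 1, 6]
r4 m[X11→φ1] = [1, 2, 2, 1]
r4 m[X15→φ1] = [1, 5, 5, 1]
r4 m[X15→φ2] = [2, 1, 3, 1]
r4 m[X0→φ0] = [1, 3, 7, 0]
r4 m[X0→φ2] = [1, 1, 1, 1]
r5 m[φ0→X11] = [1, 3, 3, 2]
r5 m[φ0→X0] = [2, 2, 1, 5]
r5 m[φ1→X11] = [5, 1, 2, 7]
r5 m[φ1→X15] = [3, 1, 3, 2]
r5 m[φ2→X15] = [1, 5, 5, 1]
r5 m[φ2→X0] = [2, 4, 8, 1]
r5 m[X11→φ0] = [4, 0, 1, 6]
r5 m[X11→φ1] = [1, 2, 2, 1]
r5 m[X15→φ1] = [1, 5, 5, 1]
r5 m[X15→φ2] = [2, 1, 3, 1]
r5 m[X0→φ0] = [1, 3, 7, 0]
r5 m[X0→φ2] = [1, 1, 1, 1]
r6 m[φ0→X11] = [1, 3, 3, 2]
r6 m[φ0→X0] = [2, 2, 1, 5]
r6 m[φ1→X11] = [5, 1, 2, 7]
r6 m[φ1→X15] = [3, 1, 3, 2]
r6 m[φ2→X15] = [1, 5, 5, 1]
r6 m[φ2→X0] = [2, 4, 8, 1]
r6 m[X11→φ0] = [5, 1, 2, 7]
r6 m[X11→φ1] = [1, 3, 3, 2]
r6 m[X15→φ1] = [1, 5, 5, 1]
r6 m[X15→φ2] = [3, 1, 3, 2]
r6 m[X0→φ0] = [2, 4, 8, 1]
r6 m[X0→φ2] = [2, 2, 1, 5]
r7 m[φ0→X11] = [2, 4, 4, 3]
r7 m[φ0→X0] = [3, 3, 2, 6]
r7 m[φ1→X11] = [5, 1, 2, 7]
r7 m[φ1→X15] = [4, 1, 3, 3]
r7 m[φ2→X15] = [2, 6, 6, 5]
r7 m[φ2→X0] = [3, 5, 8, 2]
r7 m[X11→φ0] = [5, 1, 2, 7]
r7 m[X11→φ1] = [1, 3, 3, 2]
r7 m[X15→φ1] = [1, 5, 5, 1]
r7 m[X15→φ2] = [3, 1, 3, 2]
r7 m[X0→φ0] = [2, 4, 8, 1]
r7 m[X0→φ2] = [2, 2, 1, 5]
r8 m[φ0→X11] = [2, 4, 4, 3]
r8 m[φ0→X0] = [3, 3, 2, 6]
r8 m[φ1→X11] = [5, 1, 2, 7]
r8 m[φ1→X15] = [4, 1, 3, 3]
r8 m[φ2→X15] = [2, 6, 6, 5]
r8 m[φ2→X0] = [3, 5, 8, 2]
r8 m[X11→φ0] = [5, 1, 2, 7]
r8 m[X11→φ1] = [2, 4, 4, 3]
r8 m[X15→φ1] = [2, 6, 6, 5]
r8 m[X15→φ2] = [4, 1, 3, 3]
r8 m[X0→φ0] = [3, 5, 8, 2]
r8 m[X0→φ2] = [3, 3, 2, 6]
r9 m[φ0→X11] = [3, 5, 5, 4]
r9 m[φ0→X0] = [3, 3, 2, 6]
r9 m[φ1→X11] = [6, 3, 3, 10]
r9 m[φ1→X15] = [5, 2, 4, 4]
r9 m[φ2→X15] = [3, 7, 7, 6]
r9 m[φ2→X0] = [4, 6, 8, 3]
r9 m[X11→φ0] = [5, 1, 2, 7]
r9 m[X11→φ1] = [2, 4, 4, 3]
r9 m[X15→φ1] = [2, 6, 6, 5]
r9 m[X15→φ2] = [4, 1, 3, 3]
r9 m[X0→φ0] = [3, 5, 8, 2]
r9 m[X0→φ2] = [3, 3, 2, 6]
r10 m[φ0→X11] = [3, 5, 5, 4]
r10 m[φ0→X0] = [3, 3, 2, 6]
r10 m[φ1→X11] = [6, 3, 3, 10]
r10 m[φ1→X15] = [5, 2, 4, 4]
r10 m[φ2→X15] = [3, 7, 7, 6]
r10 m[φ2→X0] = [4, 6, 8, 3]
r10 m[X11→φ0] = [6, 3, 3, 10]
r10 m[X11→φ1] = [3, 5, 5, 4]
r10 m[X15→φ1] = [3, 7, 7, 6]
r10 m[X15→φ2] = [5, 2, 4, 4]
r10 m[X0→φ0] = [4, 6, 8, 3]
r10 m[X0→φ2] = [3, 3, 2, 6]
r11 m[φ0→X11] = [4, 6, 6, 5]
r11 m[φ0→X0] = [5, 5, 4, 7]
r11 m[φ1→X11] = [7, 4, 4, 11]
r11 m[φ1→X15] = [6, 3, 5, 5]
r11 m[φ2→X15] = [3, 7, 7, 6]
r11 m[φ2→X0] = [5, 7, 9, 4]
r11 m[X11→φ0] = [6, 3, 3, 10]
r11 m[X11→φ1] = [3, 5, 5, 4]
r11 m[X15→φ1] = [3, 7, 7, 6]
r11 m[X15→φ2] = [5, 2, 4, 4]
r11 m[X0→φ0] = [4, 6, 8, 3]
r11 m[X0→φ2] = [3, 3, 2, 6]
r12 m[φ0→X11] = [4, 6, 6, 5]
r12 m[φ0→X0] = [5, 5, 4, 7]
r12 m[φ1→X11] = [7, 4, 4, 11]
r12 m[φ1→X15] = [6, 3, 5, 5]
r12 m[φ2→X15] = [3, 7, 7, 6]
r12 m[φ2→X0] = [5, 7, 9, 4]
r12 m[X11→φ0] = [7, 4, 4, 11]
r12 m[X11→φ1] = [4, 6, 6, 5]
r12 m[X15→φ1] = [3, 7, 7, 6]
r12 m[X15→φ2] = [6, 3, 5, 5]
r12 m[X0→φ0] = [5, 7, 9, 4]
r12 m[X0→φ2] = [5, 5, 4, 7]
r13 m[φ0→X11] = [5, 7, 7, 6]
r13 m[φ0→X0] = [6, 6, 5, 8]
r13 m[φ1→X11] = [7, 4, 4, 11]
r13 m[φ1→X15] = [7, 4, 6, 6]
r13 m[φ2→X15] = [5, 9, 9, 7]
r13 m[φ2→X0] = [6, 8, 10, 5]
r13 m[X11→φ0] = [7, 4, 4, 11]
r13 m[X11→φ1] = [4, 6, 6, 5]
r13 m[X15→φ1] = [3, 7, 7, 6]
r13 m[X15→φ2] = [6, 3, 5, 5]
r13 m[X0→φ0] = [5, 7, 9, 4]
r13 m[X0→φ2] = [5, 5, 4, 7]
r14 m[φ0→X11] = [5, 7, 7, 6]
r14 m[φ0→X0] = [6, 6, 5, 8]
r14 m[φ1→X11] = [7, 4, 4, 11]
r14 m[φ1→X15] = [7, 4, 6, 6]
r14 m[φ2→X15] = [5, 9, 9, 7]
r14 m[φ2→X0] = [6, 8, 10, 5]
r14 m[X11→φ0] = [7, 4, 4, 11]
r14 m[X11→φ1] = [5, 7, 7, 6]
r14 m[X15→φ1] = [5, 9, 9, 7]
r14 m[X15→φ2] = [7, 4, 6, 6]
r14 m[X0→φ0] = [6, 8, 10, 5]
r14 m[X0→φ2] = [6, 6, 5, 8]
r15 m[φ0→X11] = [6, 8, 8, 7]
r15 m[φ0→X0] = [6, 6, 5, 8]
r15 m[φ1→X11] = [9, 6, 6, 13]
r15 m[φ1→X15] = [8, 5, 7, 7]
r15 m[φ2→X15] = [6, 10, 10, 8]
r15 m[φ2→X0] = [7, 9, 11, 6]
r15 m[X11→φ0] = [7, 4, 4, 11]
r15 m[X11→φ1] = [5, 7, 7, 6]
r15 m[X15→φ1] = [5, 9, 9, 7]
r15 m[X15→φ2] = [7, 4, 6, 6]
r15 m[X0→φ0] = [6, 8, 10, 5]
r15 m[X0→φ2] = [6, 6, 5, 8]
r16 m[φ0→X11] = [6, 8, 8, 7]
r16 m[φ0→X0] = [6, 6, 5, 8]
r16 m[φ1→X11] = [9, 6, 6, 13]
r16 m[φ1→X15] = [8, 5, 7, 7]
r16 m[φ2→X15] = [6, 10, 10, 8]
r16 m[φ2→X0] = [7, 9, 11, 6]
r16 m[X11→φ0] = [9, 6, 6, 13]
r16 m[X11→φ1] = [6, 8, 8, 7]
r16 m[X15→φ1] = [6, 10, 10, 8]
r16 m[X15→φ2] = [8, 5, 7, 7]
r16 m[X0→φ0] = [7, 9, 11, 6]
r16 m[X0→φ2] = [6, 6, 5, 8]
r17 m[φ0→X11] = [7, 9, 9, 8]
r17 m[φ0→X0] = [8, 8, 7, 10]
r17 m[φ1→X11] = [10, 7, 7, 14]
r17 m[φ1→X15] = [9, 6, 8, 8]
r17 m[φ2→X15] = [6, 10, 10, 8]
r17 m[φ2→X0] = [8, 10, 12, 7]
r17 m[X11→φ0] = [9, 6, 6, 13]
r17 m[X11→φ1] = [6, 8, 8, 7]
r17 m[X15→φ1] = [6, 10, 10, 8]
r17 m[X15→φ2] = [8, 5, 7, 7]
r17 m[X0→φ0] = [7, 9, 11, 6]
r17 m[X0→φ2] = [6, 6, 5, 8]
r18 m[φ0→X11] = [7, 9, 9, 8]
r18 m[φ0→X0] = [8, 8, 7, 10]
r18 m[φ1→X11] = [10, 7, 7, 14]
r18 m[φ1→X15] = [9, 6, 8, 8]
r18 m[φ2→X15] = [6, 10, 10, 8]
r18 m[φ2→X0] = [8, 10, 12, 7]
r18 m[X11→φ0] = [10, 7, 7, 14]
r18 m[X11→φ1] = [7, 9, 9, 8]
r18 m[X15→φ1] = [6, 10, 10, 8]
r18 m[X15→φ2] = [9, 6, 8, 8]
r18 m[X0→φ0] = [8, 10, 12, 7]
r18 m[X0→φ2] = [8, 8, 7, 10]
no fixed point within 18 rounds

NOT CONVERGED within 18 rounds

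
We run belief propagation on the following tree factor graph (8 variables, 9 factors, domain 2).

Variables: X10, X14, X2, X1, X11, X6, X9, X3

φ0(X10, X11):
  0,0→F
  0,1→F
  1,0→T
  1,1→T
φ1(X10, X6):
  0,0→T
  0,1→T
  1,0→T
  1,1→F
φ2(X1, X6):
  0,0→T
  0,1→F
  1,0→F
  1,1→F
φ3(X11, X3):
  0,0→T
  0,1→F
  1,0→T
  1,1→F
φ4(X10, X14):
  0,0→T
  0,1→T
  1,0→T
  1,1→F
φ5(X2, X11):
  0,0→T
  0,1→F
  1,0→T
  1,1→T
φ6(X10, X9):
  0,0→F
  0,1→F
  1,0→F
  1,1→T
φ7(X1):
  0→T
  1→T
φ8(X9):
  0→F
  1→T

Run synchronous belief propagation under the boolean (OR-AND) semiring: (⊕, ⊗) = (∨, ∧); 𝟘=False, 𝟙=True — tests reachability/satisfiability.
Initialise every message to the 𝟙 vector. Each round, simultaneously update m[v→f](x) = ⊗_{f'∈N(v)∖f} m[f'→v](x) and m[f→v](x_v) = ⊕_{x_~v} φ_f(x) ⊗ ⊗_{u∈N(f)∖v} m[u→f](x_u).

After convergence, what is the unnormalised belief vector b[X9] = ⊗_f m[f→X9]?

b[X9] = [F, T]

init: all messages = 𝟙 over 2 values
r1 m[φ0→X10] = [F, T]
r1 m[φ0→X11] = [T, T]
r1 m[φ1→X10] = [T, T]
r1 m[φ1→X6] = [T, T]
r1 m[φ2→X1] = [T, F]
r1 m[φ2→X6] = [T, F]
r1 m[φ3→X11] = [T, T]
r1 m[φ3→X3] = [T, F]
r1 m[φ4→X10] = [T, T]
r1 m[φ4→X14] = [T, T]
r1 m[φ5→X2] = [T, T]
r1 m[φ5→X11] = [T, T]
r1 m[φ6→X10] = [F, T]
r1 m[φ6→X9] = [F, T]
r1 m[φ7→X1] = [T, T]
r1 m[φ8→X9] = [F, T]
r1 m[X10→φ0] = [T, T]
r1 m[X10→φ1] = [T, T]
r1 m[X10→φ4] = [T, T]
r1 m[X10→φ6] = [T, T]
r1 m[X14→φ4] = [T, T]
r1 m[X2→φ5] = [T, T]
r1 m[X1→φ2] = [T, T]
r1 m[X1→φ7] = [T, T]
r1 m[X11→φ0] = [T, T]
r1 m[X11→φ3] = [T, T]
r1 m[X11→φ5] = [T, T]
r1 m[X6→φ1] = [T, T]
r1 m[X6→φ2] = [T, T]
r1 m[X9→φ6] = [T, T]
r1 m[X9→φ8] = [T, T]
r1 m[X3→φ3] = [T, T]
r2 m[φ0→X10] = [F, T]
r2 m[φ0→X11] = [T, T]
r2 m[φ1→X10] = [T, T]
r2 m[φ1→X6] = [T, T]
r2 m[φ2→X1] = [T, F]
r2 m[φ2→X6] = [T, F]
r2 m[φ3→X11] = [T, T]
r2 m[φ3→X3] = [T, F]
r2 m[φ4→X10] = [T, T]
r2 m[φ4→X14] = [T, T]
r2 m[φ5→X2] = [T, T]
r2 m[φ5→X11] = [T, T]
r2 m[φ6→X10] = [F, T]
r2 m[φ6→X9] = [F, T]
r2 m[φ7→X1] = [T, T]
r2 m[φ8→X9] = [F, T]
r2 m[X10→φ0] = [F, T]
r2 m[X10→φ1] = [F, T]
r2 m[X10→φ4] = [F, T]
r2 m[X10→φ6] = [F, T]
r2 m[X14→φ4] = [T, T]
r2 m[X2→φ5] = [T, T]
r2 m[X1→φ2] = [T, T]
r2 m[X1→φ7] = [T, F]
r2 m[X11→φ0] = [T, T]
r2 m[X11→φ3] = [T, T]
r2 m[X11→φ5] = [T, T]
r2 m[X6→φ1] = [T, F]
r2 m[X6→φ2] = [T, T]
r2 m[X9→φ6] = [F, T]
r2 m[X9→φ8] = [F, T]
r2 m[X3→φ3] = [T, T]
r3 m[φ0→X10] = [F, T]
r3 m[φ0→X11] = [T, T]
r3 m[φ1→X10] = [T, T]
r3 m[φ1→X6] = [T, F]
r3 m[φ2→X1] = [T, F]
r3 m[φ2→X6] = [T, F]
r3 m[φ3→X11] = [T, T]
r3 m[φ3→X3] = [T, F]
r3 m[φ4→X10] = [T, T]
r3 m[φ4→X14] = [T, F]
r3 m[φ5→X2] = [T, T]
r3 m[φ5→X11] = [T, T]
r3 m[φ6→X10] = [F, T]
r3 m[φ6→X9] = [F, T]
r3 m[φ7→X1] = [T, T]
r3 m[φ8→X9] = [F, T]
r3 m[X10→φ0] = [F, T]
r3 m[X10→φ1] = [F, T]
r3 m[X10→φ4] = [F, T]
r3 m[X10→φ6] = [F, T]
r3 m[X14→φ4] = [T, T]
r3 m[X2→φ5] = [T, T]
r3 m[X1→φ2] = [T, T]
r3 m[X1→φ7] = [T, F]
r3 m[X11→φ0] = [T, T]
r3 m[X11→φ3] = [T, T]
r3 m[X11→φ5] = [T, T]
r3 m[X6→φ1] = [T, F]
r3 m[X6→φ2] = [T, T]
r3 m[X9→φ6] = [F, T]
r3 m[X9→φ8] = [F, T]
r3 m[X3→φ3] = [T, T]
r4 m[φ0→X10] = [F, T]
r4 m[φ0→X11] = [T, T]
r4 m[φ1→X10] = [T, T]
r4 m[φ1→X6] = [T, F]
r4 m[φ2→X1] = [T, F]
r4 m[φ2→X6] = [T, F]
r4 m[φ3→X11] = [T, T]
r4 m[φ3→X3] = [T, F]
r4 m[φ4→X10] = [T, T]
r4 m[φ4→X14] = [T, F]
r4 m[φ5→X2] = [T, T]
r4 m[φ5→X11] = [T, T]
r4 m[φ6→X10] = [F, T]
r4 m[φ6→X9] = [F, T]
r4 m[φ7→X1] = [T, T]
r4 m[φ8→X9] = [F, T]
r4 m[X10→φ0] = [F, T]
r4 m[X10→φ1] = [F, T]
r4 m[X10→φ4] = [F, T]
r4 m[X10→φ6] = [F, T]
r4 m[X14→φ4] = [T, T]
r4 m[X2→φ5] = [T, T]
r4 m[X1→φ2] = [T, T]
r4 m[X1→φ7] = [T, F]
r4 m[X11→φ0] = [T, T]
r4 m[X11→φ3] = [T, T]
r4 m[X11→φ5] = [T, T]
r4 m[X6→φ1] = [T, F]
r4 m[X6→φ2] = [T, F]
r4 m[X9→φ6] = [F, T]
r4 m[X9→φ8] = [F, T]
r4 m[X3→φ3] = [T, T]
r5 m[φ0→X10] = [F, T]
r5 m[φ0→X11] = [T, T]
r5 m[φ1→X10] = [T, T]
r5 m[φ1→X6] = [T, F]
r5 m[φ2→X1] = [T, F]
r5 m[φ2→X6] = [T, F]
r5 m[φ3→X11] = [T, T]
r5 m[φ3→X3] = [T, F]
r5 m[φ4→X10] = [T, T]
r5 m[φ4→X14] = [T, F]
r5 m[φ5→X2] = [T, T]
r5 m[φ5→X11] = [T, T]
r5 m[φ6→X10] = [F, T]
r5 m[φ6→X9] = [F, T]
r5 m[φ7→X1] = [T, T]
r5 m[φ8→X9] = [F, T]
r5 m[X10→φ0] = [F, T]
r5 m[X10→φ1] = [F, T]
r5 m[X10→φ4] = [F, T]
r5 m[X10→φ6] = [F, T]
r5 m[X14→φ4] = [T, T]
r5 m[X2→φ5] = [T, T]
r5 m[X1→φ2] = [T, T]
r5 m[X1→φ7] = [T, F]
r5 m[X11→φ0] = [T, T]
r5 m[X11→φ3] = [T, T]
r5 m[X11→φ5] = [T, T]
r5 m[X6→φ1] = [T, F]
r5 m[X6→φ2] = [T, F]
r5 m[X9→φ6] = [F, T]
r5 m[X9→φ8] = [F, T]
r5 m[X3→φ3] = [T, T]
fixed point reached at round 5
b[X9] = ⊗ incoming = [F, T]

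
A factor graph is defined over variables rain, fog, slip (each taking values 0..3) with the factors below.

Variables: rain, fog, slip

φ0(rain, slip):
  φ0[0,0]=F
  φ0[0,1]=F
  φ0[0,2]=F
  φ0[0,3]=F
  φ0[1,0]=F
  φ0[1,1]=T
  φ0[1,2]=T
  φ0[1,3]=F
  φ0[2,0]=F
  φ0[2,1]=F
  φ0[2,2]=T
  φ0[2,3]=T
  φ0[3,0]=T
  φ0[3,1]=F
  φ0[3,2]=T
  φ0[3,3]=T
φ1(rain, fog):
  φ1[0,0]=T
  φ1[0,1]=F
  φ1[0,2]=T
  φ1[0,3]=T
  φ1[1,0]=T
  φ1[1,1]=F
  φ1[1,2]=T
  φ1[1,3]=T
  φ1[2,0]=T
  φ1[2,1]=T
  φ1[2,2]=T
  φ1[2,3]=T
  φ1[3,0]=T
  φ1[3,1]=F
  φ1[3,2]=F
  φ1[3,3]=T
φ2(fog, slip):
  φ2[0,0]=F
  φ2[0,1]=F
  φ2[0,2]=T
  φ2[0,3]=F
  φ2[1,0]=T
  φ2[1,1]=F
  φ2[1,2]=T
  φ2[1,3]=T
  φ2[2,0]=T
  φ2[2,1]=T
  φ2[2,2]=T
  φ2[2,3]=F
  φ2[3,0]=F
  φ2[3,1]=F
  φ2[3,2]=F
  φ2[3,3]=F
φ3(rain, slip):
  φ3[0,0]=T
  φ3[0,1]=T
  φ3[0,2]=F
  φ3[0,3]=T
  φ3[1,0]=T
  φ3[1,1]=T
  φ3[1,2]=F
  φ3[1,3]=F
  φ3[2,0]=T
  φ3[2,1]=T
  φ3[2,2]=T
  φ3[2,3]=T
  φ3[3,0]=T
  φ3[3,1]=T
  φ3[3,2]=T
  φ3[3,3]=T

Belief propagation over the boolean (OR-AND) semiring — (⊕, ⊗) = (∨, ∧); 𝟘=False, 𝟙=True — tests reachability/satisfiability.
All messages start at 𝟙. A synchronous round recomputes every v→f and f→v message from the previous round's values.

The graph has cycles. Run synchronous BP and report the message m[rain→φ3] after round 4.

init: all messages = 𝟙 over 4 values
r1 m[φ0→rain] = [F, T, T, T]
r1 m[φ0→slip] = [T, T, T, T]
r1 m[φ1→rain] = [T, T, T, T]
r1 m[φ1→fog] = [T, T, T, T]
r1 m[φ2→fog] = [T, T, T, F]
r1 m[φ2→slip] = [T, T, T, T]
r1 m[φ3→rain] = [T, T, T, T]
r1 m[φ3→slip] = [T, T, T, T]
r1 m[rain→φ0] = [T, T, T, T]
r1 m[rain→φ1] = [T, T, T, T]
r1 m[rain→φ3] = [T, T, T, T]
r1 m[fog→φ1] = [T, T, T, T]
r1 m[fog→φ2] = [T, T, T, T]
r1 m[slip→φ0] = [T, T, T, T]
r1 m[slip→φ2] = [T, T, T, T]
r1 m[slip→φ3] = [T, T, T, T]
r2 m[φ0→rain] = [F, T, T, T]
r2 m[φ0→slip] = [T, T, T, T]
r2 m[φ1→rain] = [T, T, T, T]
r2 m[φ1→fog] = [T, T, T, T]
r2 m[φ2→fog] = [T, T, T, F]
r2 m[φ2→slip] = [T, T, T, T]
r2 m[φ3→rain] = [T, T, T, T]
r2 m[φ3→slip] = [T, T, T, T]
r2 m[rain→φ0] = [T, T, T, T]
r2 m[rain→φ1] = [F, T, T, T]
r2 m[rain→φ3] = [F, T, T, T]
r2 m[fog→φ1] = [T, T, T, F]
r2 m[fog→φ2] = [T, T, T, T]
r2 m[slip→φ0] = [T, T, T, T]
r2 m[slip→φ2] = [T, T, T, T]
r2 m[slip→φ3] = [T, T, T, T]
r3 m[φ0→rain] = [F, T, T, T]
r3 m[φ0→slip] = [T, T, T, T]
r3 m[φ1→rain] = [T, T, T, T]
r3 m[φ1→fog] = [T, T, T, T]
r3 m[φ2→fog] = [T, T, T, F]
r3 m[φ2→slip] = [T, T, T, T]
r3 m[φ3→rain] = [T, T, T, T]
r3 m[φ3→slip] = [T, T, T, T]
r3 m[rain→φ0] = [T, T, T, T]
r3 m[rain→φ1] = [F, T, T, T]
r3 m[rain→φ3] = [F, T, T, T]
r3 m[fog→φ1] = [T, T, T, F]
r3 m[fog→φ2] = [T, T, T, T]
r3 m[slip→φ0] = [T, T, T, T]
r3 m[slip→φ2] = [T, T, T, T]
r3 m[slip→φ3] = [T, T, T, T]
r4 m[φ0→rain] = [F, T, T, T]
r4 m[φ0→slip] = [T, T, T, T]
r4 m[φ1→rain] = [T, T, T, T]
r4 m[φ1→fog] = [T, T, T, T]
r4 m[φ2→fog] = [T, T, T, F]
r4 m[φ2→slip] = [T, T, T, T]
r4 m[φ3→rain] = [T, T, T, T]
r4 m[φ3→slip] = [T, T, T, T]
r4 m[rain→φ0] = [T, T, T, T]
r4 m[rain→φ1] = [F, T, T, T]
r4 m[rain→φ3] = [F, T, T, T]
r4 m[fog→φ1] = [T, T, T, F]
r4 m[fog→φ2] = [T, T, T, T]
r4 m[slip→φ0] = [T, T, T, T]
r4 m[slip→φ2] = [T, T, T, T]
r4 m[slip→φ3] = [T, T, T, T]
fixed point reached at round 3

message @ round 4 = [F, T, T, T]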